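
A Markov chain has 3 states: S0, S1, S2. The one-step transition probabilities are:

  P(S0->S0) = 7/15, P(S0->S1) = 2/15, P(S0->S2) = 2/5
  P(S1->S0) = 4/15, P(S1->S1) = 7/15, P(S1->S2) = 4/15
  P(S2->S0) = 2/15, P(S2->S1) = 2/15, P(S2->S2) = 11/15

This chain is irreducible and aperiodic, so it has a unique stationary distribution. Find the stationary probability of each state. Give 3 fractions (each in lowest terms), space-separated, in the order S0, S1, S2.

The stationary distribution satisfies pi = pi * P, i.e.:
  pi_S0 = 7/15*pi_S0 + 4/15*pi_S1 + 2/15*pi_S2
  pi_S1 = 2/15*pi_S0 + 7/15*pi_S1 + 2/15*pi_S2
  pi_S2 = 2/5*pi_S0 + 4/15*pi_S1 + 11/15*pi_S2
with normalization: pi_S0 + pi_S1 + pi_S2 = 1.

Using the first 2 balance equations plus normalization, the linear system A*pi = b is:
  [-8/15, 4/15, 2/15] . pi = 0
  [2/15, -8/15, 2/15] . pi = 0
  [1, 1, 1] . pi = 1

Solving yields:
  pi_S0 = 6/25
  pi_S1 = 1/5
  pi_S2 = 14/25

Verification (pi * P):
  6/25*7/15 + 1/5*4/15 + 14/25*2/15 = 6/25 = pi_S0  (ok)
  6/25*2/15 + 1/5*7/15 + 14/25*2/15 = 1/5 = pi_S1  (ok)
  6/25*2/5 + 1/5*4/15 + 14/25*11/15 = 14/25 = pi_S2  (ok)

Answer: 6/25 1/5 14/25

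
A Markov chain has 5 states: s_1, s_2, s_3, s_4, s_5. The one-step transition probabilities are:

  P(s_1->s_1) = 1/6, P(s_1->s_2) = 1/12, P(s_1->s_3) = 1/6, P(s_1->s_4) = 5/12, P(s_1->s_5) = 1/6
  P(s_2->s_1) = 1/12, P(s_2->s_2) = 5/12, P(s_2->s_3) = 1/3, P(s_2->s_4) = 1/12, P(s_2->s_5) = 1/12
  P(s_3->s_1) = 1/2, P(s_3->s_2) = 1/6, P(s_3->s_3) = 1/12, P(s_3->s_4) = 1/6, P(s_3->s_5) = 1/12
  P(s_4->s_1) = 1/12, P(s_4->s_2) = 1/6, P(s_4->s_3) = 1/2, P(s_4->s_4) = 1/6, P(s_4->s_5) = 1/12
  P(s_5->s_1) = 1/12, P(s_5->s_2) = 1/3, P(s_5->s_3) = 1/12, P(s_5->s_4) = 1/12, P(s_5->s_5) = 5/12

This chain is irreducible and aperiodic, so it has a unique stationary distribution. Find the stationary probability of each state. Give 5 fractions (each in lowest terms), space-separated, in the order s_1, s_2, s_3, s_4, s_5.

The stationary distribution satisfies pi = pi * P, i.e.:
  pi_s_1 = 1/6*pi_s_1 + 1/12*pi_s_2 + 1/2*pi_s_3 + 1/12*pi_s_4 + 1/12*pi_s_5
  pi_s_2 = 1/12*pi_s_1 + 5/12*pi_s_2 + 1/6*pi_s_3 + 1/6*pi_s_4 + 1/3*pi_s_5
  pi_s_3 = 1/6*pi_s_1 + 1/3*pi_s_2 + 1/12*pi_s_3 + 1/2*pi_s_4 + 1/12*pi_s_5
  pi_s_4 = 5/12*pi_s_1 + 1/12*pi_s_2 + 1/6*pi_s_3 + 1/6*pi_s_4 + 1/12*pi_s_5
  pi_s_5 = 1/6*pi_s_1 + 1/12*pi_s_2 + 1/12*pi_s_3 + 1/12*pi_s_4 + 5/12*pi_s_5
with normalization: pi_s_1 + pi_s_2 + pi_s_3 + pi_s_4 + pi_s_5 = 1.

Using the first 4 balance equations plus normalization, the linear system A*pi = b is:
  [-5/6, 1/12, 1/2, 1/12, 1/12] . pi = 0
  [1/12, -7/12, 1/6, 1/6, 1/3] . pi = 0
  [1/6, 1/3, -11/12, 1/2, 1/12] . pi = 0
  [5/12, 1/12, 1/6, -5/6, 1/12] . pi = 0
  [1, 1, 1, 1, 1] . pi = 1

Solving yields:
  pi_s_1 = 993/5023
  pi_s_2 = 1173/5023
  pi_s_3 = 1180/5023
  pi_s_4 = 925/5023
  pi_s_5 = 752/5023

Verification (pi * P):
  993/5023*1/6 + 1173/5023*1/12 + 1180/5023*1/2 + 925/5023*1/12 + 752/5023*1/12 = 993/5023 = pi_s_1  (ok)
  993/5023*1/12 + 1173/5023*5/12 + 1180/5023*1/6 + 925/5023*1/6 + 752/5023*1/3 = 1173/5023 = pi_s_2  (ok)
  993/5023*1/6 + 1173/5023*1/3 + 1180/5023*1/12 + 925/5023*1/2 + 752/5023*1/12 = 1180/5023 = pi_s_3  (ok)
  993/5023*5/12 + 1173/5023*1/12 + 1180/5023*1/6 + 925/5023*1/6 + 752/5023*1/12 = 925/5023 = pi_s_4  (ok)
  993/5023*1/6 + 1173/5023*1/12 + 1180/5023*1/12 + 925/5023*1/12 + 752/5023*5/12 = 752/5023 = pi_s_5  (ok)

Answer: 993/5023 1173/5023 1180/5023 925/5023 752/5023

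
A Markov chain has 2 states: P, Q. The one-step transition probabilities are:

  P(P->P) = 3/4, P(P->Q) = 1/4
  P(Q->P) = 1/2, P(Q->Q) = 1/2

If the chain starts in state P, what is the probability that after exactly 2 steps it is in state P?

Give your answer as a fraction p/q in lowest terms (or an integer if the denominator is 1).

Answer: 11/16

Derivation:
Computing P^2 by repeated multiplication:
P^1 =
  P: [3/4, 1/4]
  Q: [1/2, 1/2]
P^2 =
  P: [11/16, 5/16]
  Q: [5/8, 3/8]

(P^2)[P -> P] = 11/16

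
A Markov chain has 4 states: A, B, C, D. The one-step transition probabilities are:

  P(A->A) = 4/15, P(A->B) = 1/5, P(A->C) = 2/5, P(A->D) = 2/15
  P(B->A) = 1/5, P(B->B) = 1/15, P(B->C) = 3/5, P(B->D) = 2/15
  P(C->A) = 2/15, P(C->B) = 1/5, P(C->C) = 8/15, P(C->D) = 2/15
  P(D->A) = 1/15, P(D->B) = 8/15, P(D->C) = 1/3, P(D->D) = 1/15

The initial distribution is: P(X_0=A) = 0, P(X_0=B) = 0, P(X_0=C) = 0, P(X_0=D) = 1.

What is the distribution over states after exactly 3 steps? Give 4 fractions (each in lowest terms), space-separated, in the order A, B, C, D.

Propagating the distribution step by step (d_{t+1} = d_t * P):
d_0 = (A=0, B=0, C=0, D=1)
  d_1[A] = 0*4/15 + 0*1/5 + 0*2/15 + 1*1/15 = 1/15
  d_1[B] = 0*1/5 + 0*1/15 + 0*1/5 + 1*8/15 = 8/15
  d_1[C] = 0*2/5 + 0*3/5 + 0*8/15 + 1*1/3 = 1/3
  d_1[D] = 0*2/15 + 0*2/15 + 0*2/15 + 1*1/15 = 1/15
d_1 = (A=1/15, B=8/15, C=1/3, D=1/15)
  d_2[A] = 1/15*4/15 + 8/15*1/5 + 1/3*2/15 + 1/15*1/15 = 13/75
  d_2[B] = 1/15*1/5 + 8/15*1/15 + 1/3*1/5 + 1/15*8/15 = 34/225
  d_2[C] = 1/15*2/5 + 8/15*3/5 + 1/3*8/15 + 1/15*1/3 = 41/75
  d_2[D] = 1/15*2/15 + 8/15*2/15 + 1/3*2/15 + 1/15*1/15 = 29/225
d_2 = (A=13/75, B=34/225, C=41/75, D=29/225)
  d_3[A] = 13/75*4/15 + 34/225*1/5 + 41/75*2/15 + 29/225*1/15 = 533/3375
  d_3[B] = 13/75*1/5 + 34/225*1/15 + 41/75*1/5 + 29/225*8/15 = 752/3375
  d_3[C] = 13/75*2/5 + 34/225*3/5 + 41/75*8/15 + 29/225*1/3 = 1669/3375
  d_3[D] = 13/75*2/15 + 34/225*2/15 + 41/75*2/15 + 29/225*1/15 = 421/3375
d_3 = (A=533/3375, B=752/3375, C=1669/3375, D=421/3375)

Answer: 533/3375 752/3375 1669/3375 421/3375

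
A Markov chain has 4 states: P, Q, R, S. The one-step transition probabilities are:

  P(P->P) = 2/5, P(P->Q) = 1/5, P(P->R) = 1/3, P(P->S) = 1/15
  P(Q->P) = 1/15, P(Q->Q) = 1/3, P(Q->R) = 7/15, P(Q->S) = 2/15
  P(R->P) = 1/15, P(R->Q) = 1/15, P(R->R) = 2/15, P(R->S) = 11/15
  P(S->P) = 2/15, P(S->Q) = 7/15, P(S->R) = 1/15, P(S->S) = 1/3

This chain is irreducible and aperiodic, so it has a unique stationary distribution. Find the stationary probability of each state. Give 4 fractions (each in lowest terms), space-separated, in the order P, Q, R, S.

Answer: 397/2978 442/1489 705/2978 496/1489

Derivation:
The stationary distribution satisfies pi = pi * P, i.e.:
  pi_P = 2/5*pi_P + 1/15*pi_Q + 1/15*pi_R + 2/15*pi_S
  pi_Q = 1/5*pi_P + 1/3*pi_Q + 1/15*pi_R + 7/15*pi_S
  pi_R = 1/3*pi_P + 7/15*pi_Q + 2/15*pi_R + 1/15*pi_S
  pi_S = 1/15*pi_P + 2/15*pi_Q + 11/15*pi_R + 1/3*pi_S
with normalization: pi_P + pi_Q + pi_R + pi_S = 1.

Using the first 3 balance equations plus normalization, the linear system A*pi = b is:
  [-3/5, 1/15, 1/15, 2/15] . pi = 0
  [1/5, -2/3, 1/15, 7/15] . pi = 0
  [1/3, 7/15, -13/15, 1/15] . pi = 0
  [1, 1, 1, 1] . pi = 1

Solving yields:
  pi_P = 397/2978
  pi_Q = 442/1489
  pi_R = 705/2978
  pi_S = 496/1489

Verification (pi * P):
  397/2978*2/5 + 442/1489*1/15 + 705/2978*1/15 + 496/1489*2/15 = 397/2978 = pi_P  (ok)
  397/2978*1/5 + 442/1489*1/3 + 705/2978*1/15 + 496/1489*7/15 = 442/1489 = pi_Q  (ok)
  397/2978*1/3 + 442/1489*7/15 + 705/2978*2/15 + 496/1489*1/15 = 705/2978 = pi_R  (ok)
  397/2978*1/15 + 442/1489*2/15 + 705/2978*11/15 + 496/1489*1/3 = 496/1489 = pi_S  (ok)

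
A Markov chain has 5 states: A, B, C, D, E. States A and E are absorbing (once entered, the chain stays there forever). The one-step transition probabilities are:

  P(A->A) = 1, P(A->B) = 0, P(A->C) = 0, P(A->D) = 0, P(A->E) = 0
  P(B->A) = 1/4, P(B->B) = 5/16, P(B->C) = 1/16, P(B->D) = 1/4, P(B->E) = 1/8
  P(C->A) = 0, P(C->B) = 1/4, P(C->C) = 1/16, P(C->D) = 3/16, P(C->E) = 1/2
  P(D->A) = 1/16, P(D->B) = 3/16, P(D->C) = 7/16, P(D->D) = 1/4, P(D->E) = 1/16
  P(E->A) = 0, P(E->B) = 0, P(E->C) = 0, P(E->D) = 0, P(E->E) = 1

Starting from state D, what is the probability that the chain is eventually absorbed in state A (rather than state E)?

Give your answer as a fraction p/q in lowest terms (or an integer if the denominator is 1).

Let a_i = P(absorbed in A | start in state i).
Boundary conditions: a_A = 1, a_E = 0.
For each transient state i, a_i = sum_j P(i->j) * a_j:
  a_B = 1/4*a_A + 5/16*a_B + 1/16*a_C + 1/4*a_D + 1/8*a_E
  a_C = 0*a_A + 1/4*a_B + 1/16*a_C + 3/16*a_D + 1/2*a_E
  a_D = 1/16*a_A + 3/16*a_B + 7/16*a_C + 1/4*a_D + 1/16*a_E

Substituting a_A = 1 and a_E = 0, rearrange to (I - Q) a = r where r[i] = P(i -> A):
  [11/16, -1/16, -1/4] . (a_B, a_C, a_D) = 1/4
  [-1/4, 15/16, -3/16] . (a_B, a_C, a_D) = 0
  [-3/16, -7/16, 3/4] . (a_B, a_C, a_D) = 1/16

Solving yields:
  a_B = 699/1400
  a_C = 277/1400
  a_D = 453/1400

Starting state is D, so the absorption probability is a_D = 453/1400.

Answer: 453/1400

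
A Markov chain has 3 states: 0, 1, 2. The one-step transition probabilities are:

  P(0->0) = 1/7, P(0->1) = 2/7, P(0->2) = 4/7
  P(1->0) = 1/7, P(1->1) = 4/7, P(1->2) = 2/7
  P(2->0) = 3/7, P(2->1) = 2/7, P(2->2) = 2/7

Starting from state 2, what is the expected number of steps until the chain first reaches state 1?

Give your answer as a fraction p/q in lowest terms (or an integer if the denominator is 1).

Let h_i = expected steps to first reach 1 from state i.
Boundary: h_1 = 0.
First-step equations for the other states:
  h_0 = 1 + 1/7*h_0 + 2/7*h_1 + 4/7*h_2
  h_2 = 1 + 3/7*h_0 + 2/7*h_1 + 2/7*h_2

Substituting h_1 = 0 and rearranging gives the linear system (I - Q) h = 1:
  [6/7, -4/7] . (h_0, h_2) = 1
  [-3/7, 5/7] . (h_0, h_2) = 1

Solving yields:
  h_0 = 7/2
  h_2 = 7/2

Starting state is 2, so the expected hitting time is h_2 = 7/2.

Answer: 7/2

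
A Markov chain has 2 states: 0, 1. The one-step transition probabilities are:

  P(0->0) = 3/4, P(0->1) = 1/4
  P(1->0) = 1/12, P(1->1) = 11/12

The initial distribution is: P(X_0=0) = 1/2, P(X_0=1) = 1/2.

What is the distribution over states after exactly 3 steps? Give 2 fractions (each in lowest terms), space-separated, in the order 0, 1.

Propagating the distribution step by step (d_{t+1} = d_t * P):
d_0 = (0=1/2, 1=1/2)
  d_1[0] = 1/2*3/4 + 1/2*1/12 = 5/12
  d_1[1] = 1/2*1/4 + 1/2*11/12 = 7/12
d_1 = (0=5/12, 1=7/12)
  d_2[0] = 5/12*3/4 + 7/12*1/12 = 13/36
  d_2[1] = 5/12*1/4 + 7/12*11/12 = 23/36
d_2 = (0=13/36, 1=23/36)
  d_3[0] = 13/36*3/4 + 23/36*1/12 = 35/108
  d_3[1] = 13/36*1/4 + 23/36*11/12 = 73/108
d_3 = (0=35/108, 1=73/108)

Answer: 35/108 73/108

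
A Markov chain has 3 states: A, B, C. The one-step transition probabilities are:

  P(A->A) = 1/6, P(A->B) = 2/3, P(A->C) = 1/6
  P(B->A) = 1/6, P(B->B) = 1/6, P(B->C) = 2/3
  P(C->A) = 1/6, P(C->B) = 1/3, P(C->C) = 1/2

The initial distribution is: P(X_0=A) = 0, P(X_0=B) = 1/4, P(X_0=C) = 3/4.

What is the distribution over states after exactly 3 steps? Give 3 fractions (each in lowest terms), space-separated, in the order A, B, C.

Propagating the distribution step by step (d_{t+1} = d_t * P):
d_0 = (A=0, B=1/4, C=3/4)
  d_1[A] = 0*1/6 + 1/4*1/6 + 3/4*1/6 = 1/6
  d_1[B] = 0*2/3 + 1/4*1/6 + 3/4*1/3 = 7/24
  d_1[C] = 0*1/6 + 1/4*2/3 + 3/4*1/2 = 13/24
d_1 = (A=1/6, B=7/24, C=13/24)
  d_2[A] = 1/6*1/6 + 7/24*1/6 + 13/24*1/6 = 1/6
  d_2[B] = 1/6*2/3 + 7/24*1/6 + 13/24*1/3 = 49/144
  d_2[C] = 1/6*1/6 + 7/24*2/3 + 13/24*1/2 = 71/144
d_2 = (A=1/6, B=49/144, C=71/144)
  d_3[A] = 1/6*1/6 + 49/144*1/6 + 71/144*1/6 = 1/6
  d_3[B] = 1/6*2/3 + 49/144*1/6 + 71/144*1/3 = 287/864
  d_3[C] = 1/6*1/6 + 49/144*2/3 + 71/144*1/2 = 433/864
d_3 = (A=1/6, B=287/864, C=433/864)

Answer: 1/6 287/864 433/864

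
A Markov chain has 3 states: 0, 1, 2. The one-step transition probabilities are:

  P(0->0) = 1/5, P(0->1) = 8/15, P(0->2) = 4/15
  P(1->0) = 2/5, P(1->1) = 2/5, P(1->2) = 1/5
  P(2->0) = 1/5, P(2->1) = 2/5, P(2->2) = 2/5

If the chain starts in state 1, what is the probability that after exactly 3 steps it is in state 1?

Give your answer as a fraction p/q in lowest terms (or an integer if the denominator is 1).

Answer: 164/375

Derivation:
Computing P^3 by repeated multiplication:
P^1 =
  0: [1/5, 8/15, 4/15]
  1: [2/5, 2/5, 1/5]
  2: [1/5, 2/5, 2/5]
P^2 =
  0: [23/75, 32/75, 4/15]
  1: [7/25, 34/75, 4/15]
  2: [7/25, 32/75, 22/75]
P^3 =
  0: [107/375, 496/1125, 308/1125]
  1: [109/375, 164/375, 34/125]
  2: [107/375, 164/375, 104/375]

(P^3)[1 -> 1] = 164/375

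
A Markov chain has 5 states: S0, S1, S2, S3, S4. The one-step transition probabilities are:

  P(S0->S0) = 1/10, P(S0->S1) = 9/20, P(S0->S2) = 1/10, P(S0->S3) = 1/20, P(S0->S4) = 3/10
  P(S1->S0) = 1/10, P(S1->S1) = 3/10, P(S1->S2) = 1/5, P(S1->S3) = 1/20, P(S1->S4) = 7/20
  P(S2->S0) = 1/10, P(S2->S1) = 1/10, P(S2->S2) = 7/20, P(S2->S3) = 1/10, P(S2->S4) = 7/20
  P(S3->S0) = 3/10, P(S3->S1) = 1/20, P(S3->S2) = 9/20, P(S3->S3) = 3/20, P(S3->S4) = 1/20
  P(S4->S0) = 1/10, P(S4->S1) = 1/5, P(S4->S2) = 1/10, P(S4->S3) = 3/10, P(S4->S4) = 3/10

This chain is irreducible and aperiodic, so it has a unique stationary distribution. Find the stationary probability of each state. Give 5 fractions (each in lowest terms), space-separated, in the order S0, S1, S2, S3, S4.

The stationary distribution satisfies pi = pi * P, i.e.:
  pi_S0 = 1/10*pi_S0 + 1/10*pi_S1 + 1/10*pi_S2 + 3/10*pi_S3 + 1/10*pi_S4
  pi_S1 = 9/20*pi_S0 + 3/10*pi_S1 + 1/10*pi_S2 + 1/20*pi_S3 + 1/5*pi_S4
  pi_S2 = 1/10*pi_S0 + 1/5*pi_S1 + 7/20*pi_S2 + 9/20*pi_S3 + 1/10*pi_S4
  pi_S3 = 1/20*pi_S0 + 1/20*pi_S1 + 1/10*pi_S2 + 3/20*pi_S3 + 3/10*pi_S4
  pi_S4 = 3/10*pi_S0 + 7/20*pi_S1 + 7/20*pi_S2 + 1/20*pi_S3 + 3/10*pi_S4
with normalization: pi_S0 + pi_S1 + pi_S2 + pi_S3 + pi_S4 = 1.

Using the first 4 balance equations plus normalization, the linear system A*pi = b is:
  [-9/10, 1/10, 1/10, 3/10, 1/10] . pi = 0
  [9/20, -7/10, 1/10, 1/20, 1/5] . pi = 0
  [1/10, 1/5, -13/20, 9/20, 1/10] . pi = 0
  [1/20, 1/20, 1/10, -17/20, 3/10] . pi = 0
  [1, 1, 1, 1, 1] . pi = 1

Solving yields:
  pi_S0 = 8863/68440
  pi_S1 = 356/1711
  pi_S2 = 3147/13688
  pi_S3 = 2019/13688
  pi_S4 = 19507/68440

Verification (pi * P):
  8863/68440*1/10 + 356/1711*1/10 + 3147/13688*1/10 + 2019/13688*3/10 + 19507/68440*1/10 = 8863/68440 = pi_S0  (ok)
  8863/68440*9/20 + 356/1711*3/10 + 3147/13688*1/10 + 2019/13688*1/20 + 19507/68440*1/5 = 356/1711 = pi_S1  (ok)
  8863/68440*1/10 + 356/1711*1/5 + 3147/13688*7/20 + 2019/13688*9/20 + 19507/68440*1/10 = 3147/13688 = pi_S2  (ok)
  8863/68440*1/20 + 356/1711*1/20 + 3147/13688*1/10 + 2019/13688*3/20 + 19507/68440*3/10 = 2019/13688 = pi_S3  (ok)
  8863/68440*3/10 + 356/1711*7/20 + 3147/13688*7/20 + 2019/13688*1/20 + 19507/68440*3/10 = 19507/68440 = pi_S4  (ok)

Answer: 8863/68440 356/1711 3147/13688 2019/13688 19507/68440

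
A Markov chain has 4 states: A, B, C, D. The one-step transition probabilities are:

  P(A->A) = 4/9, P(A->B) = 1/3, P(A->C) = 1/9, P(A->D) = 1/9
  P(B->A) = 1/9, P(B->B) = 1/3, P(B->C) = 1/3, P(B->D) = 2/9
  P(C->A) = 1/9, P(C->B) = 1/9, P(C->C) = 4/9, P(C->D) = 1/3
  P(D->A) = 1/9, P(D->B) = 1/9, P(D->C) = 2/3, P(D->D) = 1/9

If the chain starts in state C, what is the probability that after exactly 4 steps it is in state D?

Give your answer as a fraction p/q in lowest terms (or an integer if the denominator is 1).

Computing P^4 by repeated multiplication:
P^1 =
  A: [4/9, 1/3, 1/9, 1/9]
  B: [1/9, 1/3, 1/3, 2/9]
  C: [1/9, 1/9, 4/9, 1/3]
  D: [1/9, 1/9, 2/3, 1/9]
P^2 =
  A: [7/27, 23/81, 23/81, 14/81]
  B: [4/27, 17/81, 34/81, 2/9]
  C: [4/27, 13/81, 38/81, 2/9]
  D: [4/27, 13/81, 34/81, 22/81]
P^3 =
  A: [16/81, 169/729, 266/729, 50/243]
  B: [13/81, 139/729, 307/729, 166/729]
  C: [13/81, 131/729, 311/729, 170/729]
  D: [13/81, 131/729, 319/729, 2/9]
P^4 =
  A: [43/243, 1355/6561, 2615/6561, 1430/6561]
  B: [40/243, 1241/6561, 2758/6561, 494/2187]
  C: [40/243, 1225/6561, 2774/6561, 494/2187]
  D: [40/243, 1225/6561, 2758/6561, 1498/6561]

(P^4)[C -> D] = 494/2187

Answer: 494/2187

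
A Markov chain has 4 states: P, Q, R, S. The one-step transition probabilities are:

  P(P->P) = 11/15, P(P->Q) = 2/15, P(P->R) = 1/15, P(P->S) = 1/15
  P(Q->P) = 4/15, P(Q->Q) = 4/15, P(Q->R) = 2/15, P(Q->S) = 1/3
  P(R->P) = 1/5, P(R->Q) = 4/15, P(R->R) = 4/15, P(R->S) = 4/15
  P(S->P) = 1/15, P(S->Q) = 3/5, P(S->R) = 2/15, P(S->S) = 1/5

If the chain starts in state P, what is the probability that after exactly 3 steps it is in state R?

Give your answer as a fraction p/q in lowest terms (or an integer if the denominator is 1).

Computing P^3 by repeated multiplication:
P^1 =
  P: [11/15, 2/15, 1/15, 1/15]
  Q: [4/15, 4/15, 2/15, 1/3]
  R: [1/5, 4/15, 4/15, 4/15]
  S: [1/15, 3/5, 2/15, 1/5]
P^2 =
  P: [133/225, 43/225, 7/75, 28/225]
  Q: [71/225, 77/225, 2/15, 47/225]
  R: [13/45, 74/225, 7/45, 17/75]
  S: [56/225, 73/225, 11/75, 7/25]
P^3 =
  P: [1726/3375, 86/375, 359/3375, 172/1125]
  Q: [1226/3375, 331/1125, 439/3375, 239/1125]
  R: [389/1125, 41/135, 91/675, 728/3375]
  S: [214/675, 1103/3375, 92/675, 742/3375]

(P^3)[P -> R] = 359/3375

Answer: 359/3375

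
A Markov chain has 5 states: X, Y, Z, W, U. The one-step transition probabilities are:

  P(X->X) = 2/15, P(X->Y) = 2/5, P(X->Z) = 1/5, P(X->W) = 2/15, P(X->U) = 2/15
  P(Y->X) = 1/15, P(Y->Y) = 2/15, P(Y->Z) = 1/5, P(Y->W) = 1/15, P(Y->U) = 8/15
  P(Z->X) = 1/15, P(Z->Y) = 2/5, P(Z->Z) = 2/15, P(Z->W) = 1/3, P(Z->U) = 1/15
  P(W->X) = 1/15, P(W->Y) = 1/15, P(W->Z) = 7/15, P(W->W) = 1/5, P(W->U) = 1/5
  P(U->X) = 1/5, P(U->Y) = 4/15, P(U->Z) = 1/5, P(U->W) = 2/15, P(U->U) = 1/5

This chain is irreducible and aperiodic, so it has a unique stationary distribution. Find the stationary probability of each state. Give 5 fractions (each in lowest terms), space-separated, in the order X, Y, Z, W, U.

The stationary distribution satisfies pi = pi * P, i.e.:
  pi_X = 2/15*pi_X + 1/15*pi_Y + 1/15*pi_Z + 1/15*pi_W + 1/5*pi_U
  pi_Y = 2/5*pi_X + 2/15*pi_Y + 2/5*pi_Z + 1/15*pi_W + 4/15*pi_U
  pi_Z = 1/5*pi_X + 1/5*pi_Y + 2/15*pi_Z + 7/15*pi_W + 1/5*pi_U
  pi_W = 2/15*pi_X + 1/15*pi_Y + 1/3*pi_Z + 1/5*pi_W + 2/15*pi_U
  pi_U = 2/15*pi_X + 8/15*pi_Y + 1/15*pi_Z + 1/5*pi_W + 1/5*pi_U
with normalization: pi_X + pi_Y + pi_Z + pi_W + pi_U = 1.

Using the first 4 balance equations plus normalization, the linear system A*pi = b is:
  [-13/15, 1/15, 1/15, 1/15, 1/5] . pi = 0
  [2/5, -13/15, 2/5, 1/15, 4/15] . pi = 0
  [1/5, 1/5, -13/15, 7/15, 1/5] . pi = 0
  [2/15, 1/15, 1/3, -4/5, 2/15] . pi = 0
  [1, 1, 1, 1, 1] . pi = 1

Solving yields:
  pi_X = 1023/9632
  pi_Y = 3527/14448
  pi_Z = 3341/14448
  pi_W = 158/903
  pi_U = 335/1376

Verification (pi * P):
  1023/9632*2/15 + 3527/14448*1/15 + 3341/14448*1/15 + 158/903*1/15 + 335/1376*1/5 = 1023/9632 = pi_X  (ok)
  1023/9632*2/5 + 3527/14448*2/15 + 3341/14448*2/5 + 158/903*1/15 + 335/1376*4/15 = 3527/14448 = pi_Y  (ok)
  1023/9632*1/5 + 3527/14448*1/5 + 3341/14448*2/15 + 158/903*7/15 + 335/1376*1/5 = 3341/14448 = pi_Z  (ok)
  1023/9632*2/15 + 3527/14448*1/15 + 3341/14448*1/3 + 158/903*1/5 + 335/1376*2/15 = 158/903 = pi_W  (ok)
  1023/9632*2/15 + 3527/14448*8/15 + 3341/14448*1/15 + 158/903*1/5 + 335/1376*1/5 = 335/1376 = pi_U  (ok)

Answer: 1023/9632 3527/14448 3341/14448 158/903 335/1376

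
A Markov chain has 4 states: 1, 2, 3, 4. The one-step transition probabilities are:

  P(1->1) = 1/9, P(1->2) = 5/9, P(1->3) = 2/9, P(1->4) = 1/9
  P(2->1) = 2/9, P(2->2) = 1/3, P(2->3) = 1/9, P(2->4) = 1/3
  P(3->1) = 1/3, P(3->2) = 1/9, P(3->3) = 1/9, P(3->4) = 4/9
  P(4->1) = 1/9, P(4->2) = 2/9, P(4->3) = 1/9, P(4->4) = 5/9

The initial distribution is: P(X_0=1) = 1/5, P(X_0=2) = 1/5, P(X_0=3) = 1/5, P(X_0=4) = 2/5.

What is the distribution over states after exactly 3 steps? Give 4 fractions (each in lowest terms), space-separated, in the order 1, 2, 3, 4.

Answer: 632/3645 1088/3645 95/729 290/729

Derivation:
Propagating the distribution step by step (d_{t+1} = d_t * P):
d_0 = (1=1/5, 2=1/5, 3=1/5, 4=2/5)
  d_1[1] = 1/5*1/9 + 1/5*2/9 + 1/5*1/3 + 2/5*1/9 = 8/45
  d_1[2] = 1/5*5/9 + 1/5*1/3 + 1/5*1/9 + 2/5*2/9 = 13/45
  d_1[3] = 1/5*2/9 + 1/5*1/9 + 1/5*1/9 + 2/5*1/9 = 2/15
  d_1[4] = 1/5*1/9 + 1/5*1/3 + 1/5*4/9 + 2/5*5/9 = 2/5
d_1 = (1=8/45, 2=13/45, 3=2/15, 4=2/5)
  d_2[1] = 8/45*1/9 + 13/45*2/9 + 2/15*1/3 + 2/5*1/9 = 14/81
  d_2[2] = 8/45*5/9 + 13/45*1/3 + 2/15*1/9 + 2/5*2/9 = 121/405
  d_2[3] = 8/45*2/9 + 13/45*1/9 + 2/15*1/9 + 2/5*1/9 = 53/405
  d_2[4] = 8/45*1/9 + 13/45*1/3 + 2/15*4/9 + 2/5*5/9 = 161/405
d_2 = (1=14/81, 2=121/405, 3=53/405, 4=161/405)
  d_3[1] = 14/81*1/9 + 121/405*2/9 + 53/405*1/3 + 161/405*1/9 = 632/3645
  d_3[2] = 14/81*5/9 + 121/405*1/3 + 53/405*1/9 + 161/405*2/9 = 1088/3645
  d_3[3] = 14/81*2/9 + 121/405*1/9 + 53/405*1/9 + 161/405*1/9 = 95/729
  d_3[4] = 14/81*1/9 + 121/405*1/3 + 53/405*4/9 + 161/405*5/9 = 290/729
d_3 = (1=632/3645, 2=1088/3645, 3=95/729, 4=290/729)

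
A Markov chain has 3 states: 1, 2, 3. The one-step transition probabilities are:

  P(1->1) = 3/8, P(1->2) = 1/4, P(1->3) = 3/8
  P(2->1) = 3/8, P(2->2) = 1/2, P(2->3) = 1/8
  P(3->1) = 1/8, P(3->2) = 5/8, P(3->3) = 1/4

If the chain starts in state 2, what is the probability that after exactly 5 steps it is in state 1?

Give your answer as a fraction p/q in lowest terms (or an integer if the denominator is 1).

Answer: 5185/16384

Derivation:
Computing P^5 by repeated multiplication:
P^1 =
  1: [3/8, 1/4, 3/8]
  2: [3/8, 1/2, 1/8]
  3: [1/8, 5/8, 1/4]
P^2 =
  1: [9/32, 29/64, 17/64]
  2: [11/32, 27/64, 15/64]
  3: [5/16, 1/2, 3/16]
P^3 =
  1: [79/256, 237/512, 117/512]
  2: [81/256, 227/512, 123/512]
  3: [21/64, 57/128, 29/128]
P^4 =
  1: [651/2048, 1849/4096, 945/4096]
  2: [645/2048, 1847/4096, 959/4096]
  3: [163/512, 457/1024, 241/1024]
P^5 =
  1: [5199/16384, 14725/32768, 7645/32768]
  2: [5185/16384, 14763/32768, 7635/32768]
  3: [1295/4096, 3685/8192, 1917/8192]

(P^5)[2 -> 1] = 5185/16384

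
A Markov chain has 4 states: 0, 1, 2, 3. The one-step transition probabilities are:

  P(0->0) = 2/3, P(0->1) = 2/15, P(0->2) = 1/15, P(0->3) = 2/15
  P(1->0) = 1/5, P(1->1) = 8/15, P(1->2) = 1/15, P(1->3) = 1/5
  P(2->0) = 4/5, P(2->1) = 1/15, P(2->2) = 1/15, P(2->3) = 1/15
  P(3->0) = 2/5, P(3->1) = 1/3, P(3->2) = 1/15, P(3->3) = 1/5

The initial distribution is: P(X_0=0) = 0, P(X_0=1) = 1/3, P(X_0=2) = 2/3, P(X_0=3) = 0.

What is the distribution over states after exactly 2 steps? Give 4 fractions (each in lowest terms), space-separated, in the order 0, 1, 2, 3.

Propagating the distribution step by step (d_{t+1} = d_t * P):
d_0 = (0=0, 1=1/3, 2=2/3, 3=0)
  d_1[0] = 0*2/3 + 1/3*1/5 + 2/3*4/5 + 0*2/5 = 3/5
  d_1[1] = 0*2/15 + 1/3*8/15 + 2/3*1/15 + 0*1/3 = 2/9
  d_1[2] = 0*1/15 + 1/3*1/15 + 2/3*1/15 + 0*1/15 = 1/15
  d_1[3] = 0*2/15 + 1/3*1/5 + 2/3*1/15 + 0*1/5 = 1/9
d_1 = (0=3/5, 1=2/9, 2=1/15, 3=1/9)
  d_2[0] = 3/5*2/3 + 2/9*1/5 + 1/15*4/5 + 1/9*2/5 = 122/225
  d_2[1] = 3/5*2/15 + 2/9*8/15 + 1/15*1/15 + 1/9*1/3 = 6/25
  d_2[2] = 3/5*1/15 + 2/9*1/15 + 1/15*1/15 + 1/9*1/15 = 1/15
  d_2[3] = 3/5*2/15 + 2/9*1/5 + 1/15*1/15 + 1/9*1/5 = 34/225
d_2 = (0=122/225, 1=6/25, 2=1/15, 3=34/225)

Answer: 122/225 6/25 1/15 34/225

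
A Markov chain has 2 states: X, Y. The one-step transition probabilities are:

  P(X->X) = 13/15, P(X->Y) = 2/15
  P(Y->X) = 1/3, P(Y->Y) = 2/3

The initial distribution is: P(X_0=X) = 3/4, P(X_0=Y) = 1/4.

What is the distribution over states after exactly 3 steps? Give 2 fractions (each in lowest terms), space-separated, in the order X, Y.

Answer: 2429/3375 946/3375

Derivation:
Propagating the distribution step by step (d_{t+1} = d_t * P):
d_0 = (X=3/4, Y=1/4)
  d_1[X] = 3/4*13/15 + 1/4*1/3 = 11/15
  d_1[Y] = 3/4*2/15 + 1/4*2/3 = 4/15
d_1 = (X=11/15, Y=4/15)
  d_2[X] = 11/15*13/15 + 4/15*1/3 = 163/225
  d_2[Y] = 11/15*2/15 + 4/15*2/3 = 62/225
d_2 = (X=163/225, Y=62/225)
  d_3[X] = 163/225*13/15 + 62/225*1/3 = 2429/3375
  d_3[Y] = 163/225*2/15 + 62/225*2/3 = 946/3375
d_3 = (X=2429/3375, Y=946/3375)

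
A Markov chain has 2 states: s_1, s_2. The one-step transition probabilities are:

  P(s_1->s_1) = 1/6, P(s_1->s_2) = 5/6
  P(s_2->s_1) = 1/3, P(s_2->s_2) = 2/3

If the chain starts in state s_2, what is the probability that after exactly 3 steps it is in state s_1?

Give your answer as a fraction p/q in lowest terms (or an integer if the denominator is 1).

Answer: 31/108

Derivation:
Computing P^3 by repeated multiplication:
P^1 =
  s_1: [1/6, 5/6]
  s_2: [1/3, 2/3]
P^2 =
  s_1: [11/36, 25/36]
  s_2: [5/18, 13/18]
P^3 =
  s_1: [61/216, 155/216]
  s_2: [31/108, 77/108]

(P^3)[s_2 -> s_1] = 31/108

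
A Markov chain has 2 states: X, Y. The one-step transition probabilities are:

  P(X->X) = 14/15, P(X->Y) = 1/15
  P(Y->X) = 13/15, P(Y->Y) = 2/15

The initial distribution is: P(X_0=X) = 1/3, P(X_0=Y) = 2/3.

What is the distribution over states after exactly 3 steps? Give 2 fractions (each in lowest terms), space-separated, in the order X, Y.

Answer: 376/405 29/405

Derivation:
Propagating the distribution step by step (d_{t+1} = d_t * P):
d_0 = (X=1/3, Y=2/3)
  d_1[X] = 1/3*14/15 + 2/3*13/15 = 8/9
  d_1[Y] = 1/3*1/15 + 2/3*2/15 = 1/9
d_1 = (X=8/9, Y=1/9)
  d_2[X] = 8/9*14/15 + 1/9*13/15 = 25/27
  d_2[Y] = 8/9*1/15 + 1/9*2/15 = 2/27
d_2 = (X=25/27, Y=2/27)
  d_3[X] = 25/27*14/15 + 2/27*13/15 = 376/405
  d_3[Y] = 25/27*1/15 + 2/27*2/15 = 29/405
d_3 = (X=376/405, Y=29/405)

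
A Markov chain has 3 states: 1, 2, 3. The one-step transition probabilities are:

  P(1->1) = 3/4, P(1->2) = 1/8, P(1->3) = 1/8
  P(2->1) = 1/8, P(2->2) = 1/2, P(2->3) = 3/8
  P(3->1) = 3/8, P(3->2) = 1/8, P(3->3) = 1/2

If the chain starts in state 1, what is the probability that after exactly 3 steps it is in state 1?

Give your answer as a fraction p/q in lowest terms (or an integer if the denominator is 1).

Answer: 145/256

Derivation:
Computing P^3 by repeated multiplication:
P^1 =
  1: [3/4, 1/8, 1/8]
  2: [1/8, 1/2, 3/8]
  3: [3/8, 1/8, 1/2]
P^2 =
  1: [5/8, 11/64, 13/64]
  2: [19/64, 5/16, 25/64]
  3: [31/64, 11/64, 11/32]
P^3 =
  1: [145/256, 97/512, 125/512]
  2: [209/512, 31/128, 179/512]
  3: [263/512, 97/512, 19/64]

(P^3)[1 -> 1] = 145/256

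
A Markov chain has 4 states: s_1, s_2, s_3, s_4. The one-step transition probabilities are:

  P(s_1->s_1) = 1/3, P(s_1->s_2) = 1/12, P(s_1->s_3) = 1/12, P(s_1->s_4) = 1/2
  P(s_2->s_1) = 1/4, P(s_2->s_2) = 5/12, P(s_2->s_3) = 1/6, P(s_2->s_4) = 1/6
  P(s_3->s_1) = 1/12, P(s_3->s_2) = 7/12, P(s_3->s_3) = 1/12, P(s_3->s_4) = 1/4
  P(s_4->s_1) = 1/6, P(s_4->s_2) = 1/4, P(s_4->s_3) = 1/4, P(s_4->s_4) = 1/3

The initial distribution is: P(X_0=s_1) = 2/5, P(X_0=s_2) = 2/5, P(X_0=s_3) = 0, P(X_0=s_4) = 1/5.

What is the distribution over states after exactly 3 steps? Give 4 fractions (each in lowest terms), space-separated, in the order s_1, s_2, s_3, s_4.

Answer: 371/1728 683/2160 35/216 2653/8640

Derivation:
Propagating the distribution step by step (d_{t+1} = d_t * P):
d_0 = (s_1=2/5, s_2=2/5, s_3=0, s_4=1/5)
  d_1[s_1] = 2/5*1/3 + 2/5*1/4 + 0*1/12 + 1/5*1/6 = 4/15
  d_1[s_2] = 2/5*1/12 + 2/5*5/12 + 0*7/12 + 1/5*1/4 = 1/4
  d_1[s_3] = 2/5*1/12 + 2/5*1/6 + 0*1/12 + 1/5*1/4 = 3/20
  d_1[s_4] = 2/5*1/2 + 2/5*1/6 + 0*1/4 + 1/5*1/3 = 1/3
d_1 = (s_1=4/15, s_2=1/4, s_3=3/20, s_4=1/3)
  d_2[s_1] = 4/15*1/3 + 1/4*1/4 + 3/20*1/12 + 1/3*1/6 = 79/360
  d_2[s_2] = 4/15*1/12 + 1/4*5/12 + 3/20*7/12 + 1/3*1/4 = 107/360
  d_2[s_3] = 4/15*1/12 + 1/4*1/6 + 3/20*1/12 + 1/3*1/4 = 23/144
  d_2[s_4] = 4/15*1/2 + 1/4*1/6 + 3/20*1/4 + 1/3*1/3 = 233/720
d_2 = (s_1=79/360, s_2=107/360, s_3=23/144, s_4=233/720)
  d_3[s_1] = 79/360*1/3 + 107/360*1/4 + 23/144*1/12 + 233/720*1/6 = 371/1728
  d_3[s_2] = 79/360*1/12 + 107/360*5/12 + 23/144*7/12 + 233/720*1/4 = 683/2160
  d_3[s_3] = 79/360*1/12 + 107/360*1/6 + 23/144*1/12 + 233/720*1/4 = 35/216
  d_3[s_4] = 79/360*1/2 + 107/360*1/6 + 23/144*1/4 + 233/720*1/3 = 2653/8640
d_3 = (s_1=371/1728, s_2=683/2160, s_3=35/216, s_4=2653/8640)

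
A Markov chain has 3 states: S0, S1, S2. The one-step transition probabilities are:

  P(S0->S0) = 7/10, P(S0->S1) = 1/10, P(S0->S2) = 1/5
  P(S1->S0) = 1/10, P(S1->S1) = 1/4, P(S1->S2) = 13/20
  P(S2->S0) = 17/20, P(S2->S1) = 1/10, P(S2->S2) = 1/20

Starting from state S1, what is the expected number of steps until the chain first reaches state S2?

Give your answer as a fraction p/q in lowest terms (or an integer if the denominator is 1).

Let h_i = expected steps to first reach S2 from state i.
Boundary: h_S2 = 0.
First-step equations for the other states:
  h_S0 = 1 + 7/10*h_S0 + 1/10*h_S1 + 1/5*h_S2
  h_S1 = 1 + 1/10*h_S0 + 1/4*h_S1 + 13/20*h_S2

Substituting h_S2 = 0 and rearranging gives the linear system (I - Q) h = 1:
  [3/10, -1/10] . (h_S0, h_S1) = 1
  [-1/10, 3/4] . (h_S0, h_S1) = 1

Solving yields:
  h_S0 = 170/43
  h_S1 = 80/43

Starting state is S1, so the expected hitting time is h_S1 = 80/43.

Answer: 80/43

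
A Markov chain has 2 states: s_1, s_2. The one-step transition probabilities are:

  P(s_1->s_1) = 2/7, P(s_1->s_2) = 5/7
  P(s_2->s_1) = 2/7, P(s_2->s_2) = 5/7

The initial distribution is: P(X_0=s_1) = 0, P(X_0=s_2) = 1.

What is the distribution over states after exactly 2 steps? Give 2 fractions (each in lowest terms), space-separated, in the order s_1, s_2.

Propagating the distribution step by step (d_{t+1} = d_t * P):
d_0 = (s_1=0, s_2=1)
  d_1[s_1] = 0*2/7 + 1*2/7 = 2/7
  d_1[s_2] = 0*5/7 + 1*5/7 = 5/7
d_1 = (s_1=2/7, s_2=5/7)
  d_2[s_1] = 2/7*2/7 + 5/7*2/7 = 2/7
  d_2[s_2] = 2/7*5/7 + 5/7*5/7 = 5/7
d_2 = (s_1=2/7, s_2=5/7)

Answer: 2/7 5/7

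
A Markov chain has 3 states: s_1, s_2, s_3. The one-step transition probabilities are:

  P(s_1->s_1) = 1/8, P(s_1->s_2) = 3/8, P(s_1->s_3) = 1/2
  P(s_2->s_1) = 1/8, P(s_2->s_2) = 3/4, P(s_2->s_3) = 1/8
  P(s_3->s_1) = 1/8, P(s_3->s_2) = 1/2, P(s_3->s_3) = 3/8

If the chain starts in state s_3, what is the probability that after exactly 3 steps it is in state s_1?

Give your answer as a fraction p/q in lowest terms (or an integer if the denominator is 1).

Computing P^3 by repeated multiplication:
P^1 =
  s_1: [1/8, 3/8, 1/2]
  s_2: [1/8, 3/4, 1/8]
  s_3: [1/8, 1/2, 3/8]
P^2 =
  s_1: [1/8, 37/64, 19/64]
  s_2: [1/8, 43/64, 13/64]
  s_3: [1/8, 39/64, 17/64]
P^3 =
  s_1: [1/8, 161/256, 63/256]
  s_2: [1/8, 167/256, 57/256]
  s_3: [1/8, 163/256, 61/256]

(P^3)[s_3 -> s_1] = 1/8

Answer: 1/8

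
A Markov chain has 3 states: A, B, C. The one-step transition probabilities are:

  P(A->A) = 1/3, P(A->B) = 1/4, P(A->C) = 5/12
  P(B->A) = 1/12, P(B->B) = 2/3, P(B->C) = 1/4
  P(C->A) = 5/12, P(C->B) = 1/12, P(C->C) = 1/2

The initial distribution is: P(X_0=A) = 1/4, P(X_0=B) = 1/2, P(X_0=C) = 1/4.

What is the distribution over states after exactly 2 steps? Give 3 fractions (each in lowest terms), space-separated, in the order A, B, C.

Propagating the distribution step by step (d_{t+1} = d_t * P):
d_0 = (A=1/4, B=1/2, C=1/4)
  d_1[A] = 1/4*1/3 + 1/2*1/12 + 1/4*5/12 = 11/48
  d_1[B] = 1/4*1/4 + 1/2*2/3 + 1/4*1/12 = 5/12
  d_1[C] = 1/4*5/12 + 1/2*1/4 + 1/4*1/2 = 17/48
d_1 = (A=11/48, B=5/12, C=17/48)
  d_2[A] = 11/48*1/3 + 5/12*1/12 + 17/48*5/12 = 149/576
  d_2[B] = 11/48*1/4 + 5/12*2/3 + 17/48*1/12 = 35/96
  d_2[C] = 11/48*5/12 + 5/12*1/4 + 17/48*1/2 = 217/576
d_2 = (A=149/576, B=35/96, C=217/576)

Answer: 149/576 35/96 217/576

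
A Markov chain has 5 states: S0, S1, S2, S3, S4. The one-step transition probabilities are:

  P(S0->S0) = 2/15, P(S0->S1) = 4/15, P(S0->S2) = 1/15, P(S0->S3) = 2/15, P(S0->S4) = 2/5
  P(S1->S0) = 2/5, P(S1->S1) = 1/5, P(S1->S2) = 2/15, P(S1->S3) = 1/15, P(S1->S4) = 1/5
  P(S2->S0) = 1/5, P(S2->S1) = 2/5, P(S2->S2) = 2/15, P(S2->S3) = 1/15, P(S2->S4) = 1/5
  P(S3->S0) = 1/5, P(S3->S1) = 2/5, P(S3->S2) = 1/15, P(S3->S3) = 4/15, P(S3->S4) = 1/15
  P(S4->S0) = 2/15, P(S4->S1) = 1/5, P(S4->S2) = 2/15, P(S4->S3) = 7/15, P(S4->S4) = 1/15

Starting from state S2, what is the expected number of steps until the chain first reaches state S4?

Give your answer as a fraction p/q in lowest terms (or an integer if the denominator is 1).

Let h_i = expected steps to first reach S4 from state i.
Boundary: h_S4 = 0.
First-step equations for the other states:
  h_S0 = 1 + 2/15*h_S0 + 4/15*h_S1 + 1/15*h_S2 + 2/15*h_S3 + 2/5*h_S4
  h_S1 = 1 + 2/5*h_S0 + 1/5*h_S1 + 2/15*h_S2 + 1/15*h_S3 + 1/5*h_S4
  h_S2 = 1 + 1/5*h_S0 + 2/5*h_S1 + 2/15*h_S2 + 1/15*h_S3 + 1/5*h_S4
  h_S3 = 1 + 1/5*h_S0 + 2/5*h_S1 + 1/15*h_S2 + 4/15*h_S3 + 1/15*h_S4

Substituting h_S4 = 0 and rearranging gives the linear system (I - Q) h = 1:
  [13/15, -4/15, -1/15, -2/15] . (h_S0, h_S1, h_S2, h_S3) = 1
  [-2/5, 4/5, -2/15, -1/15] . (h_S0, h_S1, h_S2, h_S3) = 1
  [-1/5, -2/5, 13/15, -1/15] . (h_S0, h_S1, h_S2, h_S3) = 1
  [-1/5, -2/5, -1/15, 11/15] . (h_S0, h_S1, h_S2, h_S3) = 1

Solving yields:
  h_S0 = 3645/1037
  h_S1 = 8565/2074
  h_S2 = 4410/1037
  h_S3 = 5145/1037

Starting state is S2, so the expected hitting time is h_S2 = 4410/1037.

Answer: 4410/1037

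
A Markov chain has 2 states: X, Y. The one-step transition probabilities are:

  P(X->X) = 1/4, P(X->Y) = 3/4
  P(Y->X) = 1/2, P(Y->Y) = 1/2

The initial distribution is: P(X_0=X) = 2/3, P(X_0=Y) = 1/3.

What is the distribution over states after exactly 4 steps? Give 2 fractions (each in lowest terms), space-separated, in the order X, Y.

Answer: 77/192 115/192

Derivation:
Propagating the distribution step by step (d_{t+1} = d_t * P):
d_0 = (X=2/3, Y=1/3)
  d_1[X] = 2/3*1/4 + 1/3*1/2 = 1/3
  d_1[Y] = 2/3*3/4 + 1/3*1/2 = 2/3
d_1 = (X=1/3, Y=2/3)
  d_2[X] = 1/3*1/4 + 2/3*1/2 = 5/12
  d_2[Y] = 1/3*3/4 + 2/3*1/2 = 7/12
d_2 = (X=5/12, Y=7/12)
  d_3[X] = 5/12*1/4 + 7/12*1/2 = 19/48
  d_3[Y] = 5/12*3/4 + 7/12*1/2 = 29/48
d_3 = (X=19/48, Y=29/48)
  d_4[X] = 19/48*1/4 + 29/48*1/2 = 77/192
  d_4[Y] = 19/48*3/4 + 29/48*1/2 = 115/192
d_4 = (X=77/192, Y=115/192)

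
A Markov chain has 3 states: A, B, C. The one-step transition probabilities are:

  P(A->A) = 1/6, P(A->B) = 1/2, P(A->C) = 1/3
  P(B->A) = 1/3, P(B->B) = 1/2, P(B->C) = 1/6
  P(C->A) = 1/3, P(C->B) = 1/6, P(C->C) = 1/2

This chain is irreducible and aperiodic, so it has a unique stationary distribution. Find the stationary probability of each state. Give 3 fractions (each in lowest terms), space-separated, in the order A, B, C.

Answer: 2/7 11/28 9/28

Derivation:
The stationary distribution satisfies pi = pi * P, i.e.:
  pi_A = 1/6*pi_A + 1/3*pi_B + 1/3*pi_C
  pi_B = 1/2*pi_A + 1/2*pi_B + 1/6*pi_C
  pi_C = 1/3*pi_A + 1/6*pi_B + 1/2*pi_C
with normalization: pi_A + pi_B + pi_C = 1.

Using the first 2 balance equations plus normalization, the linear system A*pi = b is:
  [-5/6, 1/3, 1/3] . pi = 0
  [1/2, -1/2, 1/6] . pi = 0
  [1, 1, 1] . pi = 1

Solving yields:
  pi_A = 2/7
  pi_B = 11/28
  pi_C = 9/28

Verification (pi * P):
  2/7*1/6 + 11/28*1/3 + 9/28*1/3 = 2/7 = pi_A  (ok)
  2/7*1/2 + 11/28*1/2 + 9/28*1/6 = 11/28 = pi_B  (ok)
  2/7*1/3 + 11/28*1/6 + 9/28*1/2 = 9/28 = pi_C  (ok)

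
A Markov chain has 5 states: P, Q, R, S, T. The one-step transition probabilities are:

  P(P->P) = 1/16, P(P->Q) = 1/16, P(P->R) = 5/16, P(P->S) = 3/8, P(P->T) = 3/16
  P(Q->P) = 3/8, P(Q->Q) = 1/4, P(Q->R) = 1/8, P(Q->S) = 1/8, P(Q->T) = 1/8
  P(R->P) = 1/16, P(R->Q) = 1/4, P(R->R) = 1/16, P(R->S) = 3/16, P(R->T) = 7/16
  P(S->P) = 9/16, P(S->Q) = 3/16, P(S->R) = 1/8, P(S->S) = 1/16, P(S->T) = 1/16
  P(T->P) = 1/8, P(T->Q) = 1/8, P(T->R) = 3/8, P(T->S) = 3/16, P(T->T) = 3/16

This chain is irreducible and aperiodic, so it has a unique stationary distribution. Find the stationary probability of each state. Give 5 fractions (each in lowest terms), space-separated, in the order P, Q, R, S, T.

The stationary distribution satisfies pi = pi * P, i.e.:
  pi_P = 1/16*pi_P + 3/8*pi_Q + 1/16*pi_R + 9/16*pi_S + 1/8*pi_T
  pi_Q = 1/16*pi_P + 1/4*pi_Q + 1/4*pi_R + 3/16*pi_S + 1/8*pi_T
  pi_R = 5/16*pi_P + 1/8*pi_Q + 1/16*pi_R + 1/8*pi_S + 3/8*pi_T
  pi_S = 3/8*pi_P + 1/8*pi_Q + 3/16*pi_R + 1/16*pi_S + 3/16*pi_T
  pi_T = 3/16*pi_P + 1/8*pi_Q + 7/16*pi_R + 1/16*pi_S + 3/16*pi_T
with normalization: pi_P + pi_Q + pi_R + pi_S + pi_T = 1.

Using the first 4 balance equations plus normalization, the linear system A*pi = b is:
  [-15/16, 3/8, 1/16, 9/16, 1/8] . pi = 0
  [1/16, -3/4, 1/4, 3/16, 1/8] . pi = 0
  [5/16, 1/8, -15/16, 1/8, 3/8] . pi = 0
  [3/8, 1/8, 3/16, -15/16, 3/16] . pi = 0
  [1, 1, 1, 1, 1] . pi = 1

Solving yields:
  pi_P = 19704/87265
  pi_Q = 2967/17453
  pi_R = 3586/17453
  pi_S = 17004/87265
  pi_T = 17792/87265

Verification (pi * P):
  19704/87265*1/16 + 2967/17453*3/8 + 3586/17453*1/16 + 17004/87265*9/16 + 17792/87265*1/8 = 19704/87265 = pi_P  (ok)
  19704/87265*1/16 + 2967/17453*1/4 + 3586/17453*1/4 + 17004/87265*3/16 + 17792/87265*1/8 = 2967/17453 = pi_Q  (ok)
  19704/87265*5/16 + 2967/17453*1/8 + 3586/17453*1/16 + 17004/87265*1/8 + 17792/87265*3/8 = 3586/17453 = pi_R  (ok)
  19704/87265*3/8 + 2967/17453*1/8 + 3586/17453*3/16 + 17004/87265*1/16 + 17792/87265*3/16 = 17004/87265 = pi_S  (ok)
  19704/87265*3/16 + 2967/17453*1/8 + 3586/17453*7/16 + 17004/87265*1/16 + 17792/87265*3/16 = 17792/87265 = pi_T  (ok)

Answer: 19704/87265 2967/17453 3586/17453 17004/87265 17792/87265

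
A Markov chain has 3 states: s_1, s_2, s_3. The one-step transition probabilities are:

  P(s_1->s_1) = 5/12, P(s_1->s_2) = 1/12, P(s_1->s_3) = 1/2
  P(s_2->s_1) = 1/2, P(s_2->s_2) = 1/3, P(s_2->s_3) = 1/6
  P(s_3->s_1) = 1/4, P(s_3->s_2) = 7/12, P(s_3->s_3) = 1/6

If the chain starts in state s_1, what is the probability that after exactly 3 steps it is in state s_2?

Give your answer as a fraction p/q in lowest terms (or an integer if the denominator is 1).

Computing P^3 by repeated multiplication:
P^1 =
  s_1: [5/12, 1/12, 1/2]
  s_2: [1/2, 1/3, 1/6]
  s_3: [1/4, 7/12, 1/6]
P^2 =
  s_1: [49/144, 17/48, 11/36]
  s_2: [5/12, 1/4, 1/3]
  s_3: [7/16, 5/16, 1/4]
P^3 =
  s_1: [683/1728, 187/576, 121/432]
  s_2: [55/144, 5/16, 11/36]
  s_3: [77/192, 55/192, 5/16]

(P^3)[s_1 -> s_2] = 187/576

Answer: 187/576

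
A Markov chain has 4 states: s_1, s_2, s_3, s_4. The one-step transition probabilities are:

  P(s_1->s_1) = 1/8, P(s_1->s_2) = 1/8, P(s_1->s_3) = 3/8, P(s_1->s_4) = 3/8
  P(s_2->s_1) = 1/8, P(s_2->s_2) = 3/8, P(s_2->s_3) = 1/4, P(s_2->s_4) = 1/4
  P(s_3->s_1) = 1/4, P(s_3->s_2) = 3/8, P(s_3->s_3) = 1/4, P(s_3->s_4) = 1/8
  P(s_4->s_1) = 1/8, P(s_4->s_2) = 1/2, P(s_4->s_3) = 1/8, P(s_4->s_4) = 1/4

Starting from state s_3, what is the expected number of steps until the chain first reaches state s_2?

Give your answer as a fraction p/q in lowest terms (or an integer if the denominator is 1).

Let h_i = expected steps to first reach s_2 from state i.
Boundary: h_s_2 = 0.
First-step equations for the other states:
  h_s_1 = 1 + 1/8*h_s_1 + 1/8*h_s_2 + 3/8*h_s_3 + 3/8*h_s_4
  h_s_3 = 1 + 1/4*h_s_1 + 3/8*h_s_2 + 1/4*h_s_3 + 1/8*h_s_4
  h_s_4 = 1 + 1/8*h_s_1 + 1/2*h_s_2 + 1/8*h_s_3 + 1/4*h_s_4

Substituting h_s_2 = 0 and rearranging gives the linear system (I - Q) h = 1:
  [7/8, -3/8, -3/8] . (h_s_1, h_s_3, h_s_4) = 1
  [-1/4, 3/4, -1/8] . (h_s_1, h_s_3, h_s_4) = 1
  [-1/8, -1/8, 3/4] . (h_s_1, h_s_3, h_s_4) = 1

Solving yields:
  h_s_1 = 44/13
  h_s_3 = 20/7
  h_s_4 = 216/91

Starting state is s_3, so the expected hitting time is h_s_3 = 20/7.

Answer: 20/7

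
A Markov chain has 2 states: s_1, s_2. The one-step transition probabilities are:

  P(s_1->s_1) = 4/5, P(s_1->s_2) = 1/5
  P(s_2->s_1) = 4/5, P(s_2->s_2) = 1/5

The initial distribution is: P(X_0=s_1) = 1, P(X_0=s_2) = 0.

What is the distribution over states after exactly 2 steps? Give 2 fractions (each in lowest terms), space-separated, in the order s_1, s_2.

Answer: 4/5 1/5

Derivation:
Propagating the distribution step by step (d_{t+1} = d_t * P):
d_0 = (s_1=1, s_2=0)
  d_1[s_1] = 1*4/5 + 0*4/5 = 4/5
  d_1[s_2] = 1*1/5 + 0*1/5 = 1/5
d_1 = (s_1=4/5, s_2=1/5)
  d_2[s_1] = 4/5*4/5 + 1/5*4/5 = 4/5
  d_2[s_2] = 4/5*1/5 + 1/5*1/5 = 1/5
d_2 = (s_1=4/5, s_2=1/5)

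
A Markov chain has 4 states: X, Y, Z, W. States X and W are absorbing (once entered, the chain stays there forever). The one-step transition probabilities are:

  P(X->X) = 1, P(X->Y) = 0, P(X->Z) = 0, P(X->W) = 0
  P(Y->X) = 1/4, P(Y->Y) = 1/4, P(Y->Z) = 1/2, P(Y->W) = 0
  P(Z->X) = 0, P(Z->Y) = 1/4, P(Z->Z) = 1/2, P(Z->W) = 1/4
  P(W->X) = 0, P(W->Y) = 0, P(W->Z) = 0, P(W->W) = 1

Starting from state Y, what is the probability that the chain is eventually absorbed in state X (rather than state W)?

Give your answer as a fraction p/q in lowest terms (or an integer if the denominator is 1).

Answer: 1/2

Derivation:
Let a_i = P(absorbed in X | start in state i).
Boundary conditions: a_X = 1, a_W = 0.
For each transient state i, a_i = sum_j P(i->j) * a_j:
  a_Y = 1/4*a_X + 1/4*a_Y + 1/2*a_Z + 0*a_W
  a_Z = 0*a_X + 1/4*a_Y + 1/2*a_Z + 1/4*a_W

Substituting a_X = 1 and a_W = 0, rearrange to (I - Q) a = r where r[i] = P(i -> X):
  [3/4, -1/2] . (a_Y, a_Z) = 1/4
  [-1/4, 1/2] . (a_Y, a_Z) = 0

Solving yields:
  a_Y = 1/2
  a_Z = 1/4

Starting state is Y, so the absorption probability is a_Y = 1/2.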